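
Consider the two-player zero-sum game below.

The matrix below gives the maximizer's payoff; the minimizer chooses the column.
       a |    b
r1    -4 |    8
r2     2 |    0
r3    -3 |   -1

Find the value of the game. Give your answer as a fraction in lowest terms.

Row r3 is strictly dominated by row r2, so the maximizer never plays it.
The remaining 2×2 game on (r1, r2) × (a, b) has no saddle point. Let the maximizer play r1 with probability p; indifference gives −4p + 2(1−p) = 8p, so p = 1/7.
Similarly the minimizer's optimal q on a is 4/7, and the value is -4·(4/7) + (8)·(3/7) = 8/7.

8/7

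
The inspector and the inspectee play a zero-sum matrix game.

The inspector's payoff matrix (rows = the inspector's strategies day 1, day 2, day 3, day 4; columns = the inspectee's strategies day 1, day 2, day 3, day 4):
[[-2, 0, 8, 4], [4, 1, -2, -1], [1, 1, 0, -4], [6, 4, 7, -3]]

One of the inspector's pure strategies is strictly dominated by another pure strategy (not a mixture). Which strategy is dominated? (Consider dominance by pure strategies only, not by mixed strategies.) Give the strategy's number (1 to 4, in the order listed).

Compare day 3 with day 4: 6 > 1, 4 > 1, 7 > 0, -3 > -4.
So day 4 strictly dominates day 3 for the inspector; day 3 is strictly dominated.

3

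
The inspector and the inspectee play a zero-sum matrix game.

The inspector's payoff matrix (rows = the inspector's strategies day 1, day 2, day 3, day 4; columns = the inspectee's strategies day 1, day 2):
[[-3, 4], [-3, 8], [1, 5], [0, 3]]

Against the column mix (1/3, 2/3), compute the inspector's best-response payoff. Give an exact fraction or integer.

day 1: (-3)·(1/3) + (4)·(2/3) = 5/3.
day 2: (-3)·(1/3) + (8)·(2/3) = 13/3.
day 3: (1)·(1/3) + (5)·(2/3) = 11/3.
day 4: (0)·(1/3) + (3)·(2/3) = 2.
The best pure response is day 2 with expected payoff 13/3.

13/3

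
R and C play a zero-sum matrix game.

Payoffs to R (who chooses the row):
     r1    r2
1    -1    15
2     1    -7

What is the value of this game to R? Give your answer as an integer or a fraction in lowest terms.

1/3

Row minima are -1 and -7, so R's maximin is -1; column maxima are 1 and 15, so C's minimax is 1. These differ, so the equilibrium is in mixed strategies.
Let R play 1 with probability p. C is indifferent when −p + (1−p) = 15p − 7(1−p), giving p = 1/3.
Let C play r1 with probability q. R is indifferent when −q + 15(1−q) = q − 7(1−q), giving q = 11/12.
The value is -1·(11/12) + (15)·(1/12) = 1/3.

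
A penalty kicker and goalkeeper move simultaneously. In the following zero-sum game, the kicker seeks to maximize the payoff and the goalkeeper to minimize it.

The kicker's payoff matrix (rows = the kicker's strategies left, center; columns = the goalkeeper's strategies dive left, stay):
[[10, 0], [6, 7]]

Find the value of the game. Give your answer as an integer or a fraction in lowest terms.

70/11

Row minima are 0 and 6, so the kicker's maximin is 6; column maxima are 10 and 7, so the goalkeeper's minimax is 7. These differ, so the equilibrium is in mixed strategies.
Let the kicker play left with probability p. The goalkeeper is indifferent when 10p + 6(1−p) = 7(1−p), giving p = 1/11.
Let the goalkeeper play dive left with probability q. The kicker is indifferent when 10q = 6q + 7(1−q), giving q = 7/11.
The value is 10·(7/11) + (0)·(4/11) = 70/11.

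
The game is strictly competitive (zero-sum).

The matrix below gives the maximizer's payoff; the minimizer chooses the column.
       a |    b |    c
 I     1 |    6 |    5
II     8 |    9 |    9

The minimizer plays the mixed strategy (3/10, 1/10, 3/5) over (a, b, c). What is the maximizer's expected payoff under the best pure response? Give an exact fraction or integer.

I: (1)·(3/10) + (6)·(1/10) + (5)·(3/5) = 39/10.
II: (8)·(3/10) + (9)·(1/10) + (9)·(3/5) = 87/10.
The best pure response is II with expected payoff 87/10.

87/10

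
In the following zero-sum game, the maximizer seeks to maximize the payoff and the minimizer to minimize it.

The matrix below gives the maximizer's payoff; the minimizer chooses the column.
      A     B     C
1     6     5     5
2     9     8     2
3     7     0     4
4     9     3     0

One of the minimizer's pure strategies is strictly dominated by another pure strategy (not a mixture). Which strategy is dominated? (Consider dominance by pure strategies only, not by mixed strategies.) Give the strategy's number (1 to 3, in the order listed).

The minimizer prefers columns that give the maximizer less. Compare A with B: 5 < 6, 8 < 9, 0 < 7, 3 < 9.
So B strictly dominates A for the minimizer; A is strictly dominated.

1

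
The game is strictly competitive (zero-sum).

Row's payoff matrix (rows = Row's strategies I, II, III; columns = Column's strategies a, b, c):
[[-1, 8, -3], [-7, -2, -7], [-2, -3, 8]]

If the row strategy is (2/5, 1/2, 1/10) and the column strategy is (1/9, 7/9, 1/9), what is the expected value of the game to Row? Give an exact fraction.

53/90

Against (1/9, 7/9, 1/9), each row's expected payoff is I: 52/9; II: -28/9; III: -5/3.
Taking the (2/5, 1/2, 1/10)-weighted average: (2/5)·(52/9) + (1/2)·(-28/9) + (1/10)·(-5/3) = 53/90.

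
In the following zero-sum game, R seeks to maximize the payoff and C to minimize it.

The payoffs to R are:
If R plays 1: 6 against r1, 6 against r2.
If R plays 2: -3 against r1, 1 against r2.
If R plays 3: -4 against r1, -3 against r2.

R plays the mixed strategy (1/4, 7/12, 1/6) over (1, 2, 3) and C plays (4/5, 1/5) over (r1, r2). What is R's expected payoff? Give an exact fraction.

-5/12

Against (4/5, 1/5), each row's expected payoff is 1: 6; 2: -11/5; 3: -19/5.
Taking the (1/4, 7/12, 1/6)-weighted average: (1/4)·(6) + (7/12)·(-11/5) + (1/6)·(-19/5) = -5/12.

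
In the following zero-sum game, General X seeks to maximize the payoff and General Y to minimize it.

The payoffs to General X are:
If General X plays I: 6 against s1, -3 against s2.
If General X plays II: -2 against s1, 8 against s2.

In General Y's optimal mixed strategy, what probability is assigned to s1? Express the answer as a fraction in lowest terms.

11/19

Row minima are -3 and -2, so General X's maximin is -2; column maxima are 6 and 8, so General Y's minimax is 6. These differ, so the equilibrium is in mixed strategies.
Let General Y play s1 with probability q. General X is indifferent when 6q − 3(1−q) = −2q + 8(1−q), giving q = 11/19.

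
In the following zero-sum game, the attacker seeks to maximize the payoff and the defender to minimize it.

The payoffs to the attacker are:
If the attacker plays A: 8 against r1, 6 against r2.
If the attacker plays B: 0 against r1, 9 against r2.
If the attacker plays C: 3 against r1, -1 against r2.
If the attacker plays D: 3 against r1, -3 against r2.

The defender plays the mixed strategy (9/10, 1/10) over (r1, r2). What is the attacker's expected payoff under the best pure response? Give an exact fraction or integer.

A: (8)·(9/10) + (6)·(1/10) = 39/5.
B: (0)·(9/10) + (9)·(1/10) = 9/10.
C: (3)·(9/10) + (-1)·(1/10) = 13/5.
D: (3)·(9/10) + (-3)·(1/10) = 12/5.
The best pure response is A with expected payoff 39/5.

39/5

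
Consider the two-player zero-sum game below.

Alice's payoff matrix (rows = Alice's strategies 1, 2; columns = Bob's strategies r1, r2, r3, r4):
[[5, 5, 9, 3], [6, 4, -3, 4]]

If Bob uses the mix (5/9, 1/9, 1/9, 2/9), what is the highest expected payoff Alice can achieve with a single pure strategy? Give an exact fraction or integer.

1: (5)·(5/9) + (5)·(1/9) + (9)·(1/9) + (3)·(2/9) = 5.
2: (6)·(5/9) + (4)·(1/9) + (-3)·(1/9) + (4)·(2/9) = 13/3.
The best pure response is 1 with expected payoff 5.

5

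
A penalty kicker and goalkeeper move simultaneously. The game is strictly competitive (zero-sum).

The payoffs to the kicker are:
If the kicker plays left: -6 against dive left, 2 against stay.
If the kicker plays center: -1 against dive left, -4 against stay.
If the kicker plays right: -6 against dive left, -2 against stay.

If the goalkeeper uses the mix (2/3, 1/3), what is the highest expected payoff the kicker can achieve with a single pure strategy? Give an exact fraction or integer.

left: (-6)·(2/3) + (2)·(1/3) = -10/3.
center: (-1)·(2/3) + (-4)·(1/3) = -2.
right: (-6)·(2/3) + (-2)·(1/3) = -14/3.
The best pure response is center with expected payoff -2.

-2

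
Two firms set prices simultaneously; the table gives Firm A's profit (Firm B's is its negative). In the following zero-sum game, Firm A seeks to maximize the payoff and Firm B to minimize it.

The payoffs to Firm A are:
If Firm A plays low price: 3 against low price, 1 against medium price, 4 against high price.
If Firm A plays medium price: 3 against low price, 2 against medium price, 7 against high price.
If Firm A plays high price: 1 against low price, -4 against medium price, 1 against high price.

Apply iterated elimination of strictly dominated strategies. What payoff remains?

Row high price is strictly dominated by row low price (3>1, 1>-4, 4>1); eliminate high price.
Column high price is strictly dominated by low price for Firm B (3<4, 3<7); eliminate high price.
Column low price is strictly dominated by medium price for Firm B (1<3, 2<3); eliminate low price.
Row low price is strictly dominated by row medium price (2>1); eliminate low price.
Only (medium price, medium price) remains, with payoff 2.

2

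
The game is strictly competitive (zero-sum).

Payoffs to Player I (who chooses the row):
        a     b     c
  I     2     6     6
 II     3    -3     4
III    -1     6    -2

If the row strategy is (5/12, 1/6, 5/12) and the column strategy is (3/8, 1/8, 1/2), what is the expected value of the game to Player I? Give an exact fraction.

Against (3/8, 1/8, 1/2), each row's expected payoff is I: 9/2; II: 11/4; III: -5/8.
Taking the (5/12, 1/6, 5/12)-weighted average: (5/12)·(9/2) + (1/6)·(11/4) + (5/12)·(-5/8) = 199/96.

199/96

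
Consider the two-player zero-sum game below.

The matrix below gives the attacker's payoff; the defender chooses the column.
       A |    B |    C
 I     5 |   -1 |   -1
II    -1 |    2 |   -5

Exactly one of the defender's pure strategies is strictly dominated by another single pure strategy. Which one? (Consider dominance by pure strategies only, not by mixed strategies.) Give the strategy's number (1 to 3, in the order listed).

The defender prefers columns that give the attacker less. Compare A with C: -1 < 5, -5 < -1.
So C strictly dominates A for the defender; A is strictly dominated.

1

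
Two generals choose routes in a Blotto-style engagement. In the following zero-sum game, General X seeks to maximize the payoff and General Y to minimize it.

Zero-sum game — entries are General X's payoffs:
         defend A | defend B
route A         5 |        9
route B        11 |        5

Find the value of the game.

37/5

Row minima are 5 and 5, so General X's maximin is 5; column maxima are 11 and 9, so General Y's minimax is 9. These differ, so the equilibrium is in mixed strategies.
Let General X play route A with probability p. General Y is indifferent when 5p + 11(1−p) = 9p + 5(1−p), giving p = 3/5.
Let General Y play defend A with probability q. General X is indifferent when 5q + 9(1−q) = 11q + 5(1−q), giving q = 2/5.
The value is 5·(2/5) + (9)·(3/5) = 37/5.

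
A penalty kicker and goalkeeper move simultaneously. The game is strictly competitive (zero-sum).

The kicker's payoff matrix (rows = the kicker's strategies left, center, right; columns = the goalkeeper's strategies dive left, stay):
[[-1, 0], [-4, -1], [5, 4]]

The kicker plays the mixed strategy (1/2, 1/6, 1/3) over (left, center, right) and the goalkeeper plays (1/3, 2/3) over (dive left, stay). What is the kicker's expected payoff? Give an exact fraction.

Against (1/3, 2/3), each row's expected payoff is left: -1/3; center: -2; right: 13/3.
Taking the (1/2, 1/6, 1/3)-weighted average: (1/2)·(-1/3) + (1/6)·(-2) + (1/3)·(13/3) = 17/18.

17/18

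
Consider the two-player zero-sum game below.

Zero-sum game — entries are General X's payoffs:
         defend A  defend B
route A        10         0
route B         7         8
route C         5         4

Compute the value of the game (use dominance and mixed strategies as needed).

80/11

Row route C is strictly dominated by row route B, so General X never plays it.
The remaining 2×2 game on (route A, route B) × (defend A, defend B) has no saddle point. Let General X play route A with probability p; indifference gives 10p + 7(1−p) = 8(1−p), so p = 1/11.
Similarly General Y's optimal q on defend A is 8/11, and the value is 10·(8/11) + (0)·(3/11) = 80/11.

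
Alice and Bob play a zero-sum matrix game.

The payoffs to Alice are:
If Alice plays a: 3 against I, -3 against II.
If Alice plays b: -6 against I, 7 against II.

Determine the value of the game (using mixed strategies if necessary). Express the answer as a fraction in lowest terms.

Row minima are -3 and -6, so Alice's maximin is -3; column maxima are 3 and 7, so Bob's minimax is 3. These differ, so the equilibrium is in mixed strategies.
Let Alice play a with probability p. Bob is indifferent when 3p − 6(1−p) = −3p + 7(1−p), giving p = 13/19.
Let Bob play I with probability q. Alice is indifferent when 3q − 3(1−q) = −6q + 7(1−q), giving q = 10/19.
The value is 3·(10/19) + (-3)·(9/19) = 3/19.

3/19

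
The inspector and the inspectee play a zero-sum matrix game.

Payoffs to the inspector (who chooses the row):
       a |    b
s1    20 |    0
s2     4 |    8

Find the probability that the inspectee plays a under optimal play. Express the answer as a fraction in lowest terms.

1/3

Row minima are 0 and 4, so the inspector's maximin is 4; column maxima are 20 and 8, so the inspectee's minimax is 8. These differ, so the equilibrium is in mixed strategies.
Let the inspectee play a with probability q. The inspector is indifferent when 20q = 4q + 8(1−q), giving q = 1/3.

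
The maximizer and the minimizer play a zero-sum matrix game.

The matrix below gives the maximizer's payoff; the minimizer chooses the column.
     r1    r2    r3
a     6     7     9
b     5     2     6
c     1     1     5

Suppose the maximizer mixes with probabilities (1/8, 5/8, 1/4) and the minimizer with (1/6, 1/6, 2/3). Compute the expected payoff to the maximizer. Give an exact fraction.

Against (1/6, 1/6, 2/3), each row's expected payoff is a: 49/6; b: 31/6; c: 11/3.
Taking the (1/8, 5/8, 1/4)-weighted average: (1/8)·(49/6) + (5/8)·(31/6) + (1/4)·(11/3) = 31/6.

31/6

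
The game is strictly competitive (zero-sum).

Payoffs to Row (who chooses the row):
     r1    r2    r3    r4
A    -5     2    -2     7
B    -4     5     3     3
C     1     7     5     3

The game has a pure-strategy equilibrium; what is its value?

Row minima: -5, -4, 1 → Row's maximin is 1.
Column maxima: 1, 7, 5, 7 → Column's minimax is 1.
They coincide at (C, r1), so the value is 1.

1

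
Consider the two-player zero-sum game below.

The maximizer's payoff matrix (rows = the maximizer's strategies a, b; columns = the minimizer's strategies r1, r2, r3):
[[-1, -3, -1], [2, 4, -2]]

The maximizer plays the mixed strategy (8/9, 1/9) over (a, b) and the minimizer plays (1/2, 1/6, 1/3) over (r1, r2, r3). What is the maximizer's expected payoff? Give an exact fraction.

-29/27

Against (1/2, 1/6, 1/3), each row's expected payoff is a: -4/3; b: 1.
Taking the (8/9, 1/9)-weighted average: (8/9)·(-4/3) + (1/9)·(1) = -29/27.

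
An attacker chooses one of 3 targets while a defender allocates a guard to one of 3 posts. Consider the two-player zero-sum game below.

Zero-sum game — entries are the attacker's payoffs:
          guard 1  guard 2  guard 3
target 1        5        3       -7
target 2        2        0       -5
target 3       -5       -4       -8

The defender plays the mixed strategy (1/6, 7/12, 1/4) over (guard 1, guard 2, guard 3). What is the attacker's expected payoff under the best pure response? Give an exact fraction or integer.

5/6

target 1: (5)·(1/6) + (3)·(7/12) + (-7)·(1/4) = 5/6.
target 2: (2)·(1/6) + (0)·(7/12) + (-5)·(1/4) = -11/12.
target 3: (-5)·(1/6) + (-4)·(7/12) + (-8)·(1/4) = -31/6.
The best pure response is target 1 with expected payoff 5/6.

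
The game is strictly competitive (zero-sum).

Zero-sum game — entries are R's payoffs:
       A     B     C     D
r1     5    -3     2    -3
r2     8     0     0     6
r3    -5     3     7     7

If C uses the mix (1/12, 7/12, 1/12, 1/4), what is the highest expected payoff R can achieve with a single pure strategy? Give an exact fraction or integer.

11/3

r1: (5)·(1/12) + (-3)·(7/12) + (2)·(1/12) + (-3)·(1/4) = -23/12.
r2: (8)·(1/12) + (0)·(7/12) + (0)·(1/12) + (6)·(1/4) = 13/6.
r3: (-5)·(1/12) + (3)·(7/12) + (7)·(1/12) + (7)·(1/4) = 11/3.
The best pure response is r3 with expected payoff 11/3.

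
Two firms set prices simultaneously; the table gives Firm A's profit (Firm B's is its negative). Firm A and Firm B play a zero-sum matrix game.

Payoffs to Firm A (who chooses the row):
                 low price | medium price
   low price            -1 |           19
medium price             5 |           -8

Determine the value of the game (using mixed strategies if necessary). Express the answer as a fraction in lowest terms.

29/11

Row minima are -1 and -8, so Firm A's maximin is -1; column maxima are 5 and 19, so Firm B's minimax is 5. These differ, so the equilibrium is in mixed strategies.
Let Firm A play low price with probability p. Firm B is indifferent when −p + 5(1−p) = 19p − 8(1−p), giving p = 13/33.
Let Firm B play low price with probability q. Firm A is indifferent when −q + 19(1−q) = 5q − 8(1−q), giving q = 9/11.
The value is -1·(9/11) + (19)·(2/11) = 29/11.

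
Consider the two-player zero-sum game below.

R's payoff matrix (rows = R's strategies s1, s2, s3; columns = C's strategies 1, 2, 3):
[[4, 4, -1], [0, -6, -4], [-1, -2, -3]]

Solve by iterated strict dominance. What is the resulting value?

Row s3 is strictly dominated by row s1 (4>-1, 4>-2, -1>-3); eliminate s3.
Row s2 is strictly dominated by row s1 (4>0, 4>-6, -1>-4); eliminate s2.
Column 1 is strictly dominated by 3 for C (-1<4); eliminate 1.
Column 2 is strictly dominated by 3 for C (-1<4); eliminate 2.
Only (s1, 3) remains, with payoff -1.

-1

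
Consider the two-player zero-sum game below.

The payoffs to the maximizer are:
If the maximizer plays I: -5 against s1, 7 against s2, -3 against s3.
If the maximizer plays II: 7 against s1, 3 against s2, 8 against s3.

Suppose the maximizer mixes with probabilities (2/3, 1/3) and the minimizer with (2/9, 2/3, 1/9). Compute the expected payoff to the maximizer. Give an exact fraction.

98/27

Against (2/9, 2/3, 1/9), each row's expected payoff is I: 29/9; II: 40/9.
Taking the (2/3, 1/3)-weighted average: (2/3)·(29/9) + (1/3)·(40/9) = 98/27.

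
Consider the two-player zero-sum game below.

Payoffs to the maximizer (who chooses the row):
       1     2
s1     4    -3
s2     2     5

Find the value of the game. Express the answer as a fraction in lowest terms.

Row minima are -3 and 2, so the maximizer's maximin is 2; column maxima are 4 and 5, so the minimizer's minimax is 4. These differ, so the equilibrium is in mixed strategies.
Let the maximizer play s1 with probability p. The minimizer is indifferent when 4p + 2(1−p) = −3p + 5(1−p), giving p = 3/10.
Let the minimizer play 1 with probability q. The maximizer is indifferent when 4q − 3(1−q) = 2q + 5(1−q), giving q = 4/5.
The value is 4·(4/5) + (-3)·(1/5) = 13/5.

13/5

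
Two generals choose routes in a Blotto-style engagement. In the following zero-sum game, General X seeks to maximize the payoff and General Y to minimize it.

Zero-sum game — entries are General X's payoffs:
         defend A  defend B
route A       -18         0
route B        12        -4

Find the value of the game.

-36/17

Row minima are -18 and -4, so General X's maximin is -4; column maxima are 12 and 0, so General Y's minimax is 0. These differ, so the equilibrium is in mixed strategies.
Let General X play route A with probability p. General Y is indifferent when −18p + 12(1−p) = −4(1−p), giving p = 8/17.
Let General Y play defend A with probability q. General X is indifferent when −18q = 12q − 4(1−q), giving q = 2/17.
The value is -18·(2/17) + (0)·(15/17) = -36/17.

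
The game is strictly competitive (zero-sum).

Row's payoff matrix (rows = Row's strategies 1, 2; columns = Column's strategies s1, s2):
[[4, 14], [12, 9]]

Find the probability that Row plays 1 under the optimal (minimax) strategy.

3/13

Row minima are 4 and 9, so Row's maximin is 9; column maxima are 12 and 14, so Column's minimax is 12. These differ, so the equilibrium is in mixed strategies.
Let Row play 1 with probability p. Column is indifferent when 4p + 12(1−p) = 14p + 9(1−p), giving p = 3/13.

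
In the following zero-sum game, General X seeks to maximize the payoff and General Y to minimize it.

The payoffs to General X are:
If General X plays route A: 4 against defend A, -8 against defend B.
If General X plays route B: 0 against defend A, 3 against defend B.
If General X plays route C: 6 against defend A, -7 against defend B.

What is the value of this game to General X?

9/8

Row route A is strictly dominated by row route C, so General X never plays it.
The remaining 2×2 game on (route B, route C) × (defend A, defend B) has no saddle point. Let General X play route B with probability p; indifference gives 6(1−p) = 3p − 7(1−p), so p = 13/16.
Similarly General Y's optimal q on defend A is 5/8, and the value is 0·(5/8) + (3)·(3/8) = 9/8.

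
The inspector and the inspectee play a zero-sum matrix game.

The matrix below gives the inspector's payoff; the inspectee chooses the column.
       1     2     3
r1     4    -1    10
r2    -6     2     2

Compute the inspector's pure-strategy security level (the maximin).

The worst-case payoff for each row is r1: -1, r2: -6.
The best of these is -1.

-1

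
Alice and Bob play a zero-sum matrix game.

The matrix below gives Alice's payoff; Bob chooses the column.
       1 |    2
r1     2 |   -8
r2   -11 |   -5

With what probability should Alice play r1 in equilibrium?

3/8

Row minima are -8 and -11, so Alice's maximin is -8; column maxima are 2 and -5, so Bob's minimax is -5. These differ, so the equilibrium is in mixed strategies.
Let Alice play r1 with probability p. Bob is indifferent when 2p − 11(1−p) = −8p − 5(1−p), giving p = 3/8.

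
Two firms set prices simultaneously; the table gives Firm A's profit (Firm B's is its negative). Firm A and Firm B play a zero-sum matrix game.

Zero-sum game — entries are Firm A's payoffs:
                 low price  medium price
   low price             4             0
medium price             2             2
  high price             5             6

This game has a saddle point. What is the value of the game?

5

Row minima: 0, 2, 5 → Firm A's maximin is 5.
Column maxima: 5, 6 → Firm B's minimax is 5.
They coincide at (high price, low price), so the value is 5.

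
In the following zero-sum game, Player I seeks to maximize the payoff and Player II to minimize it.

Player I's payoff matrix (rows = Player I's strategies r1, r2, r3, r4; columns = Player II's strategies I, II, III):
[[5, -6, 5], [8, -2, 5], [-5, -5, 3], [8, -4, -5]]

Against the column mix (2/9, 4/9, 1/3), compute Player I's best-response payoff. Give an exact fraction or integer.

r1: (5)·(2/9) + (-6)·(4/9) + (5)·(1/3) = 1/9.
r2: (8)·(2/9) + (-2)·(4/9) + (5)·(1/3) = 23/9.
r3: (-5)·(2/9) + (-5)·(4/9) + (3)·(1/3) = -7/3.
r4: (8)·(2/9) + (-4)·(4/9) + (-5)·(1/3) = -5/3.
The best pure response is r2 with expected payoff 23/9.

23/9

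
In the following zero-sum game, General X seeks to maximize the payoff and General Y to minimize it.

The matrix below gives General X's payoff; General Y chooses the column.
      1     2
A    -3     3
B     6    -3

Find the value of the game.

Row minima are -3 and -3, so General X's maximin is -3; column maxima are 6 and 3, so General Y's minimax is 3. These differ, so the equilibrium is in mixed strategies.
Let General X play A with probability p. General Y is indifferent when −3p + 6(1−p) = 3p − 3(1−p), giving p = 3/5.
Let General Y play 1 with probability q. General X is indifferent when −3q + 3(1−q) = 6q − 3(1−q), giving q = 2/5.
The value is -3·(2/5) + (3)·(3/5) = 3/5.

3/5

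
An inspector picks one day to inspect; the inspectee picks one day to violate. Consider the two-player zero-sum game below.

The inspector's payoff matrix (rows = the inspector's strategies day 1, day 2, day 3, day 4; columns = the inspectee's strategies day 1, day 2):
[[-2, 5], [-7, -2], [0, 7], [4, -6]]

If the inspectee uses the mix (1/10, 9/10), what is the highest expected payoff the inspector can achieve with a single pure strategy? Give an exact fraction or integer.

day 1: (-2)·(1/10) + (5)·(9/10) = 43/10.
day 2: (-7)·(1/10) + (-2)·(9/10) = -5/2.
day 3: (0)·(1/10) + (7)·(9/10) = 63/10.
day 4: (4)·(1/10) + (-6)·(9/10) = -5.
The best pure response is day 3 with expected payoff 63/10.

63/10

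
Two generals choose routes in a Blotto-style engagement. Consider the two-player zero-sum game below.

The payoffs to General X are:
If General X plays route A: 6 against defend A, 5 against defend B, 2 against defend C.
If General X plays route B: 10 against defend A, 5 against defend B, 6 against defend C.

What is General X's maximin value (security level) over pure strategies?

5

The worst-case payoff for each row is route A: 2, route B: 5.
The best of these is 5.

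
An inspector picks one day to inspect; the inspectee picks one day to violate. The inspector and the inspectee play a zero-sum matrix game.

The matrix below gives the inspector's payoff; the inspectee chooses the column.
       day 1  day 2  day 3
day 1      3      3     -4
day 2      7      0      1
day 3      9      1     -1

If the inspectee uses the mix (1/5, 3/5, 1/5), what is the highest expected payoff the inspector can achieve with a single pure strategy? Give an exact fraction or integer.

11/5

day 1: (3)·(1/5) + (3)·(3/5) + (-4)·(1/5) = 8/5.
day 2: (7)·(1/5) + (0)·(3/5) + (1)·(1/5) = 8/5.
day 3: (9)·(1/5) + (1)·(3/5) + (-1)·(1/5) = 11/5.
The best pure response is day 3 with expected payoff 11/5.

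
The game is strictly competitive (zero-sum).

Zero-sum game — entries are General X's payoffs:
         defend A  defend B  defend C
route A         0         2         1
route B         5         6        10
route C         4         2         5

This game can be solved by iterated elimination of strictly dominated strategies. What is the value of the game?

Column defend C is strictly dominated by defend A for General Y (0<1, 5<10, 4<5); eliminate defend C.
Row route A is strictly dominated by row route B (5>0, 6>2); eliminate route A.
Row route C is strictly dominated by row route B (5>4, 6>2); eliminate route C.
Column defend B is strictly dominated by defend A for General Y (5<6); eliminate defend B.
Only (route B, defend A) remains, with payoff 5.

5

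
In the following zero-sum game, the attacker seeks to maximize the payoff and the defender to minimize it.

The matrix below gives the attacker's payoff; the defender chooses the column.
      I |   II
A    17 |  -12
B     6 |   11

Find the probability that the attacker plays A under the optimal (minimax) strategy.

5/34

Row minima are -12 and 6, so the attacker's maximin is 6; column maxima are 17 and 11, so the defender's minimax is 11. These differ, so the equilibrium is in mixed strategies.
Let the attacker play A with probability p. The defender is indifferent when 17p + 6(1−p) = −12p + 11(1−p), giving p = 5/34.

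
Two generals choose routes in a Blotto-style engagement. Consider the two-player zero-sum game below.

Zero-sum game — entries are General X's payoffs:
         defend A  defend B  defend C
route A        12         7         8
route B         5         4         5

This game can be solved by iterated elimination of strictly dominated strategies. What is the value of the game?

7

Column defend C is strictly dominated by defend B for General Y (7<8, 4<5); eliminate defend C.
Column defend A is strictly dominated by defend B for General Y (7<12, 4<5); eliminate defend A.
Row route B is strictly dominated by row route A (7>4); eliminate route B.
Only (route A, defend B) remains, with payoff 7.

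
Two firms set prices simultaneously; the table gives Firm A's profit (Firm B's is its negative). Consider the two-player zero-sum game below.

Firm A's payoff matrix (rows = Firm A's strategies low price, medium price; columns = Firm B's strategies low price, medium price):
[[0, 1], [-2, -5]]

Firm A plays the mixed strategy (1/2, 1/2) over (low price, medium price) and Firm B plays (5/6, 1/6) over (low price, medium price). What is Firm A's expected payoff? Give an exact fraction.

Against (5/6, 1/6), each row's expected payoff is low price: 1/6; medium price: -5/2.
Taking the (1/2, 1/2)-weighted average: (1/2)·(1/6) + (1/2)·(-5/2) = -7/6.

-7/6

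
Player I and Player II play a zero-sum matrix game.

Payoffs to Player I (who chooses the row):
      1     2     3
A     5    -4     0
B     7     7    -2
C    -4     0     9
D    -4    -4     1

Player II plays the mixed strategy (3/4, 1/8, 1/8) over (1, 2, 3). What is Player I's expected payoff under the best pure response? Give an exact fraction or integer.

A: (5)·(3/4) + (-4)·(1/8) + (0)·(1/8) = 13/4.
B: (7)·(3/4) + (7)·(1/8) + (-2)·(1/8) = 47/8.
C: (-4)·(3/4) + (0)·(1/8) + (9)·(1/8) = -15/8.
D: (-4)·(3/4) + (-4)·(1/8) + (1)·(1/8) = -27/8.
The best pure response is B with expected payoff 47/8.

47/8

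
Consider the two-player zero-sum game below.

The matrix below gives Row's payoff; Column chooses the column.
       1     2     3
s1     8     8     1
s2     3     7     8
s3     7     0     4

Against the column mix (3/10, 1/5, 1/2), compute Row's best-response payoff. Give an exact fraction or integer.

s1: (8)·(3/10) + (8)·(1/5) + (1)·(1/2) = 9/2.
s2: (3)·(3/10) + (7)·(1/5) + (8)·(1/2) = 63/10.
s3: (7)·(3/10) + (0)·(1/5) + (4)·(1/2) = 41/10.
The best pure response is s2 with expected payoff 63/10.

63/10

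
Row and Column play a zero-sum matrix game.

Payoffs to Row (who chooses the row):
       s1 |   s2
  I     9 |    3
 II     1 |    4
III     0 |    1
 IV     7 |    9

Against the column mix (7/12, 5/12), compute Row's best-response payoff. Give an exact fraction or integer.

47/6

I: (9)·(7/12) + (3)·(5/12) = 13/2.
II: (1)·(7/12) + (4)·(5/12) = 9/4.
III: (0)·(7/12) + (1)·(5/12) = 5/12.
IV: (7)·(7/12) + (9)·(5/12) = 47/6.
The best pure response is IV with expected payoff 47/6.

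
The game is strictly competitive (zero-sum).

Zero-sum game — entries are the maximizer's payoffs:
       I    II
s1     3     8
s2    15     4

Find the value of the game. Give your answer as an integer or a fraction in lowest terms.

Row minima are 3 and 4, so the maximizer's maximin is 4; column maxima are 15 and 8, so the minimizer's minimax is 8. These differ, so the equilibrium is in mixed strategies.
Let the maximizer play s1 with probability p. The minimizer is indifferent when 3p + 15(1−p) = 8p + 4(1−p), giving p = 11/16.
Let the minimizer play I with probability q. The maximizer is indifferent when 3q + 8(1−q) = 15q + 4(1−q), giving q = 1/4.
The value is 3·(1/4) + (8)·(3/4) = 27/4.

27/4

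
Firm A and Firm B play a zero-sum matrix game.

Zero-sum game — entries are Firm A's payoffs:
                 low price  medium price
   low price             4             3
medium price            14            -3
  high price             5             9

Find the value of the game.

47/7

Row low price is strictly dominated by row high price, so Firm A never plays it.
The remaining 2×2 game on (medium price, high price) × (low price, medium price) has no saddle point. Let Firm A play medium price with probability p; indifference gives 14p + 5(1−p) = −3p + 9(1−p), so p = 4/21.
Similarly Firm B's optimal q on low price is 4/7, and the value is 14·(4/7) + (-3)·(3/7) = 47/7.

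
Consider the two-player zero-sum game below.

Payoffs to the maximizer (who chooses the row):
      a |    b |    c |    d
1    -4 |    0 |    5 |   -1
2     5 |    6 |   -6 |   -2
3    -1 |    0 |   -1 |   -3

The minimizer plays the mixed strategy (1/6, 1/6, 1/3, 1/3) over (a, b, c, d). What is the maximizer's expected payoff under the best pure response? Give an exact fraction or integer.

2/3

1: (-4)·(1/6) + (0)·(1/6) + (5)·(1/3) + (-1)·(1/3) = 2/3.
2: (5)·(1/6) + (6)·(1/6) + (-6)·(1/3) + (-2)·(1/3) = -5/6.
3: (-1)·(1/6) + (0)·(1/6) + (-1)·(1/3) + (-3)·(1/3) = -3/2.
The best pure response is 1 with expected payoff 2/3.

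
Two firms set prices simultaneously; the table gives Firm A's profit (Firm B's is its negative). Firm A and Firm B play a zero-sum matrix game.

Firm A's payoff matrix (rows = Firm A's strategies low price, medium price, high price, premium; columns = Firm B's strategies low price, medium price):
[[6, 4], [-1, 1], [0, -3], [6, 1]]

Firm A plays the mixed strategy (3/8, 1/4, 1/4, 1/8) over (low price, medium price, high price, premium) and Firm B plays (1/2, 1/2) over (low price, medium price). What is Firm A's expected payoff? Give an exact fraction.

31/16

Against (1/2, 1/2), each row's expected payoff is low price: 5; medium price: 0; high price: -3/2; premium: 7/2.
Taking the (3/8, 1/4, 1/4, 1/8)-weighted average: (3/8)·(5) + (1/4)·(0) + (1/4)·(-3/2) + (1/8)·(7/2) = 31/16.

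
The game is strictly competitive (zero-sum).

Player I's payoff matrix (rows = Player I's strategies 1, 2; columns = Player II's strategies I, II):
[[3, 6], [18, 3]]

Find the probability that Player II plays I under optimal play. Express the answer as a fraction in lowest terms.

1/6

Row minima are 3 and 3, so Player I's maximin is 3; column maxima are 18 and 6, so Player II's minimax is 6. These differ, so the equilibrium is in mixed strategies.
Let Player II play I with probability q. Player I is indifferent when 3q + 6(1−q) = 18q + 3(1−q), giving q = 1/6.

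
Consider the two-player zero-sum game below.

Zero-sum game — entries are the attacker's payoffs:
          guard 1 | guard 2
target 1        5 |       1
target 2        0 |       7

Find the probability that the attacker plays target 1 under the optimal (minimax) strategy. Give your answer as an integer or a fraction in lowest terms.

Row minima are 1 and 0, so the attacker's maximin is 1; column maxima are 5 and 7, so the defender's minimax is 5. These differ, so the equilibrium is in mixed strategies.
Let the attacker play target 1 with probability p. The defender is indifferent when 5p = p + 7(1−p), giving p = 7/11.

7/11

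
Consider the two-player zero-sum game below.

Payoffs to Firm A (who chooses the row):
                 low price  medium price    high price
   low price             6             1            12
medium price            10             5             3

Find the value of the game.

Column low price is strictly dominated by medium price for Firm B (it gives Firm A more in every row).
The remaining 2×2 game on (low price, medium price) × (medium price, high price) has no saddle point. Let Firm A play low price with probability p; indifference gives p + 5(1−p) = 12p + 3(1−p), so p = 2/13.
Similarly Firm B's optimal q on medium price is 9/13, and the value is 1·(9/13) + (12)·(4/13) = 57/13.

57/13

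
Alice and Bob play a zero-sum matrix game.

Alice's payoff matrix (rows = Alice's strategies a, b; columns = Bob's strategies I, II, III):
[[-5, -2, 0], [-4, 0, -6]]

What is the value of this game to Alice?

-30/7

Column II is strictly dominated by I for Bob (it gives Alice more in every row).
The remaining 2×2 game on (a, b) × (I, III) has no saddle point. Let Alice play a with probability p; indifference gives −5p − 4(1−p) = −6(1−p), so p = 2/7.
Similarly Bob's optimal q on I is 6/7, and the value is -5·(6/7) + (0)·(1/7) = -30/7.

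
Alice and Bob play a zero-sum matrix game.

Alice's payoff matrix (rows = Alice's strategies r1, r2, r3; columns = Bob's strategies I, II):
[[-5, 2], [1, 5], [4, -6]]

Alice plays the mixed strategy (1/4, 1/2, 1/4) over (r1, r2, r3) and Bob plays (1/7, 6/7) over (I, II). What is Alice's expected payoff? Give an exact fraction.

37/28

Against (1/7, 6/7), each row's expected payoff is r1: 1; r2: 31/7; r3: -32/7.
Taking the (1/4, 1/2, 1/4)-weighted average: (1/4)·(1) + (1/2)·(31/7) + (1/4)·(-32/7) = 37/28.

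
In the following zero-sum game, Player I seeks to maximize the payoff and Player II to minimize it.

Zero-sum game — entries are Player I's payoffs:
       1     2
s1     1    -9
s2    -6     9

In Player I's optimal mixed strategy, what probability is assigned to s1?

Row minima are -9 and -6, so Player I's maximin is -6; column maxima are 1 and 9, so Player II's minimax is 1. These differ, so the equilibrium is in mixed strategies.
Let Player I play s1 with probability p. Player II is indifferent when p − 6(1−p) = −9p + 9(1−p), giving p = 3/5.

3/5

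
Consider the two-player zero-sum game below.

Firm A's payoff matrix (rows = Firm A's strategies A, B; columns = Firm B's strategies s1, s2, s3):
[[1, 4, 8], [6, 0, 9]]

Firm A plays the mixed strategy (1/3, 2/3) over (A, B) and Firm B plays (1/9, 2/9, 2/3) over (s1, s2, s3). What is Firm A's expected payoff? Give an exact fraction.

59/9

Against (1/9, 2/9, 2/3), each row's expected payoff is A: 19/3; B: 20/3.
Taking the (1/3, 2/3)-weighted average: (1/3)·(19/3) + (2/3)·(20/3) = 59/9.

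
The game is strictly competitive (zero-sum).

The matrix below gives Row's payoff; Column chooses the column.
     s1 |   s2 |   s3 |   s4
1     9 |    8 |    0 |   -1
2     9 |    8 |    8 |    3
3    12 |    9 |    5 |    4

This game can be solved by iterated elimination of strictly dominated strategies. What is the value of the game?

4

Row 1 is strictly dominated by row 3 (12>9, 9>8, 5>0, 4>-1); eliminate 1.
Column s3 is strictly dominated by s4 for Column (3<8, 4<5); eliminate s3.
Column s1 is strictly dominated by s2 for Column (8<9, 9<12); eliminate s1.
Row 2 is strictly dominated by row 3 (9>8, 4>3); eliminate 2.
Column s2 is strictly dominated by s4 for Column (4<9); eliminate s2.
Only (3, s4) remains, with payoff 4.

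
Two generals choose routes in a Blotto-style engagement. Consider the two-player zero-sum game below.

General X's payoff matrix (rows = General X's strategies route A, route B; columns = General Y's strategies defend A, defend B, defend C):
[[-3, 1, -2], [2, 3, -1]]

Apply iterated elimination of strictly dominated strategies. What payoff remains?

-1

Row route A is strictly dominated by row route B (2>-3, 3>1, -1>-2); eliminate route A.
Column defend A is strictly dominated by defend C for General Y (-1<2); eliminate defend A.
Column defend B is strictly dominated by defend C for General Y (-1<3); eliminate defend B.
Only (route B, defend C) remains, with payoff -1.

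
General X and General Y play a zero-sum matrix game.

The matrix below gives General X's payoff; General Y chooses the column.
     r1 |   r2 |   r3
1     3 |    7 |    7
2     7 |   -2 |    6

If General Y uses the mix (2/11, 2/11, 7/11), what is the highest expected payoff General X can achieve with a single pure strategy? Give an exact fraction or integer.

69/11

1: (3)·(2/11) + (7)·(2/11) + (7)·(7/11) = 69/11.
2: (7)·(2/11) + (-2)·(2/11) + (6)·(7/11) = 52/11.
The best pure response is 1 with expected payoff 69/11.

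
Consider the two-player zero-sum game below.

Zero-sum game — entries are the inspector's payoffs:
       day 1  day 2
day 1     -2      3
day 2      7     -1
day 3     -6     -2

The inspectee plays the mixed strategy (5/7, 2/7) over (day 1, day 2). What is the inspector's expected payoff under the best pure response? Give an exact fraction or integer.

33/7

day 1: (-2)·(5/7) + (3)·(2/7) = -4/7.
day 2: (7)·(5/7) + (-1)·(2/7) = 33/7.
day 3: (-6)·(5/7) + (-2)·(2/7) = -34/7.
The best pure response is day 2 with expected payoff 33/7.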